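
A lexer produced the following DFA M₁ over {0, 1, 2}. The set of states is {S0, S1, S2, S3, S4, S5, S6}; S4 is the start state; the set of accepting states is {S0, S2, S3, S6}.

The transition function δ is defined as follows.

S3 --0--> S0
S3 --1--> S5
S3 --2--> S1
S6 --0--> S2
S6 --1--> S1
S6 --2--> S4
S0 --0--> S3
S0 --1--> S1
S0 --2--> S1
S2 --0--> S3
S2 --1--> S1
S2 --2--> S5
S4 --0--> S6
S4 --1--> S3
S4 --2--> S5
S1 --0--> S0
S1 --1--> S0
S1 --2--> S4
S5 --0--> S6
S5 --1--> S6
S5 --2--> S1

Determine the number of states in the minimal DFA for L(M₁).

All states are reachable from the start state.
Start with accepting vs non-accepting: {S0,S2,S3,S6} | {S1,S4,S5}.
The partition is now stable with 2 blocks: {S0,S2,S3,S6} | {S1,S4,S5}.

2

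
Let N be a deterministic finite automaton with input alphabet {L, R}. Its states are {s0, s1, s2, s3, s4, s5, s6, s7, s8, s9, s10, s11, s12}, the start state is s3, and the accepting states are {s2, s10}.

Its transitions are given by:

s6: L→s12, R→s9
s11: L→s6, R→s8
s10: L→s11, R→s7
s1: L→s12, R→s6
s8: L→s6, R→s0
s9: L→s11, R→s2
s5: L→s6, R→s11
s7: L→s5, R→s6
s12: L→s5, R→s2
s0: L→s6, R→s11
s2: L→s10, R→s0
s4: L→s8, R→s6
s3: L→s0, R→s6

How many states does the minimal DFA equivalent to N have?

First remove the unreachable states {s1,s4}; 11 states remain.
Initial partition by acceptance: {s2,s10} | {s0,s3,s5,s6,s7,s8,s9,s11,s12}.
On input L, block {s2,s10} splits into {s2} and {s10}.
Split {s0,s3,s5,s6,s7,s8,s9,s11,s12} by δ(·,R) → {s0,s3,s5,s6,s7,s8,s11} and {s9,s12}.
Split {s0,s3,s5,s6,s7,s8,s11} by δ(·,L) → {s0,s3,s5,s7,s8,s11} and {s6}.
Refine {s0,s3,s5,s7,s8,s11} on symbol L: members go to different blocks, giving {s0,s5,s8,s11} and {s3,s7}.
Stable partition: {s2} | {s0,s5,s8,s11} | {s10} | {s9,s12} | {s6} | {s3,s7} — 6 equivalence classes.

6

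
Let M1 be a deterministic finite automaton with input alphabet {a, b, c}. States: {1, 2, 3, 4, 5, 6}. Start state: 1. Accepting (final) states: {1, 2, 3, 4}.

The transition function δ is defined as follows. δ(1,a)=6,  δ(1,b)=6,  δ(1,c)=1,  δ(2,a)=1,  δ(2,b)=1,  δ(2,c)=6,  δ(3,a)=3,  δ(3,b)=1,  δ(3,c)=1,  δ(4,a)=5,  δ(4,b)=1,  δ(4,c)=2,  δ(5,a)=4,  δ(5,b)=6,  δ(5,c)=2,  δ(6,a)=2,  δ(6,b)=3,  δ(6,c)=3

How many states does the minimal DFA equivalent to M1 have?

4

States {4,5} cannot be reached from the start state, so discard them.
Start with accepting vs non-accepting: {1,2,3} | {6}.
On input a, block {1,2,3} splits into {2,3} and {1}.
Split {2,3} by δ(·,a) → {2} and {3}.
The partition is now stable with 4 blocks: {2} | {6} | {1} | {3}.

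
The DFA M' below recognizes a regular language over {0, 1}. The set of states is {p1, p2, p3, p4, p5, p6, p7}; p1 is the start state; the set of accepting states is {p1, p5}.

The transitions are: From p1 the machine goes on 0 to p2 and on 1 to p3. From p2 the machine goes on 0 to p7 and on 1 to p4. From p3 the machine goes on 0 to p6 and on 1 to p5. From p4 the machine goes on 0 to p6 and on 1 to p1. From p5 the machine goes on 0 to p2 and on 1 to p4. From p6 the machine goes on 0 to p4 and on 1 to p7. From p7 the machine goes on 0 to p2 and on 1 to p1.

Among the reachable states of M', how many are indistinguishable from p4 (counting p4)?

3

Initial partition by acceptance: {p1,p5} | {p2,p3,p4,p6,p7}.
Refine {p2,p3,p4,p6,p7} on symbol 1: members go to different blocks, giving {p3,p4,p7} and {p2,p6}.
Stable partition: {p1,p5} | {p3,p4,p7} | {p2,p6} — 3 equivalence classes.
The equivalence class containing p4 is {p3,p4,p7}, of size 3.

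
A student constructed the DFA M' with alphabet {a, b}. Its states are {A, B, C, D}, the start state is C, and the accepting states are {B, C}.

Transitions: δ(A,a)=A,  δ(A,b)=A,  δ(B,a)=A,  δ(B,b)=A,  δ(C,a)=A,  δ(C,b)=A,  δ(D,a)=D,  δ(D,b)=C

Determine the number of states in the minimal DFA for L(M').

2

Reachable states from the start: {A,C}. Unreachable: {B,D} — drop them.
Start with accepting vs non-accepting: {C} | {A}.
Stable partition: {C} | {A} — 2 equivalence classes.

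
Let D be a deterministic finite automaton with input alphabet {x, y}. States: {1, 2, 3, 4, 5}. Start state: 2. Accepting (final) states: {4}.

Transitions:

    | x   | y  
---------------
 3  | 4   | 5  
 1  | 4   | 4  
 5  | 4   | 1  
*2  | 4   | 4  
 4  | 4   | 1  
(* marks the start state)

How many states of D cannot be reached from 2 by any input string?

2

Starting at 2 and following transitions, the reachable set is {1, 2, 4}. That leaves 3, 5 unreachable — 2 in total.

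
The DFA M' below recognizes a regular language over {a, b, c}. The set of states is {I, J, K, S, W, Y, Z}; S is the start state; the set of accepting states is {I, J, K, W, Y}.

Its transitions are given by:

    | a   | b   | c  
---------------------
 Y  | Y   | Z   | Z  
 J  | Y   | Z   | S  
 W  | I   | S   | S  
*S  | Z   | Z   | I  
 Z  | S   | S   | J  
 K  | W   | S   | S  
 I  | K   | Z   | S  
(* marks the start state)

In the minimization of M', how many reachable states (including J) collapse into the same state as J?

5

All states are reachable from the start state.
Initial partition by acceptance: {I,J,K,W,Y} | {S,Z}.
No further refinement is possible. Final partition (2 blocks): {I,J,K,W,Y} | {S,Z}.
State J belongs to the block {I,J,K,W,Y}, which has 5 states.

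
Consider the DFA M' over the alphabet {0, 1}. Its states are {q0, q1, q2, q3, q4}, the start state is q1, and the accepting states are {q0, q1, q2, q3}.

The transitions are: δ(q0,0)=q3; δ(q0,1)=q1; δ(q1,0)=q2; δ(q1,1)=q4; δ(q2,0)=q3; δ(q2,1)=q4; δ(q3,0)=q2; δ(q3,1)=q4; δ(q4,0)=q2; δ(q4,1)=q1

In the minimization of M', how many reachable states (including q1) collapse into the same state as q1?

3

Reachable states from the start: {q1,q2,q3,q4}. Unreachable: {q0} — drop them.
Initial partition by acceptance: {q1,q2,q3} | {q4}.
The partition is now stable with 2 blocks: {q1,q2,q3} | {q4}.
The equivalence class containing q1 is {q1,q2,q3}, of size 3.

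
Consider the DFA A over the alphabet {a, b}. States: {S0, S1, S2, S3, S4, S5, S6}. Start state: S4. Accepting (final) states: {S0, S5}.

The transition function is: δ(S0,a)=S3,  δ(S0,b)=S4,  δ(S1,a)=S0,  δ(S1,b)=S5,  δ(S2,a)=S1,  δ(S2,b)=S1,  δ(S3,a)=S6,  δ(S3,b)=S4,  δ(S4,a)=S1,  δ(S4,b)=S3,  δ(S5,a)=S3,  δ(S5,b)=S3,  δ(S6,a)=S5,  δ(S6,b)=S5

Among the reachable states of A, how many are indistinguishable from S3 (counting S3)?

2

Reachable states from the start: {S0,S1,S3,S4,S5,S6}. Unreachable: {S2} — drop them.
Initial partition by acceptance: {S0,S5} | {S1,S3,S4,S6}.
Split {S1,S3,S4,S6} by δ(·,a) → {S1,S6} and {S3,S4}.
The partition is now stable with 3 blocks: {S0,S5} | {S1,S6} | {S3,S4}.
State S3 belongs to the block {S3,S4}, which has 2 states.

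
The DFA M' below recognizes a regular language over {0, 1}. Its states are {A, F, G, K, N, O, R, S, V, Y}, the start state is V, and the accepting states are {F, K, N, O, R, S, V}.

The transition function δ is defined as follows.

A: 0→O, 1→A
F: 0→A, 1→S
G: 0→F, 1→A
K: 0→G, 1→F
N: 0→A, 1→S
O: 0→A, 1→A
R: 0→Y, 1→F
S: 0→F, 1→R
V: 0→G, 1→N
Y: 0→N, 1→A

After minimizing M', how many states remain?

Reachable states from the start: {A,F,G,N,O,R,S,V,Y}. Unreachable: {K} — drop them.
Start with accepting vs non-accepting: {F,N,O,R,S,V} | {A,G,Y}.
Split {F,N,O,R,S,V} by δ(·,0) → {F,N,O,R,V} and {S}.
Split {F,N,O,R,V} by δ(·,1) → {R,V} and {F,N} and {O}.
On input 0, block {A,G,Y} splits into {G,Y} and {A}.
Stable partition: {R,V} | {G,Y} | {S} | {F,N} | {O} | {A} — 6 equivalence classes.

6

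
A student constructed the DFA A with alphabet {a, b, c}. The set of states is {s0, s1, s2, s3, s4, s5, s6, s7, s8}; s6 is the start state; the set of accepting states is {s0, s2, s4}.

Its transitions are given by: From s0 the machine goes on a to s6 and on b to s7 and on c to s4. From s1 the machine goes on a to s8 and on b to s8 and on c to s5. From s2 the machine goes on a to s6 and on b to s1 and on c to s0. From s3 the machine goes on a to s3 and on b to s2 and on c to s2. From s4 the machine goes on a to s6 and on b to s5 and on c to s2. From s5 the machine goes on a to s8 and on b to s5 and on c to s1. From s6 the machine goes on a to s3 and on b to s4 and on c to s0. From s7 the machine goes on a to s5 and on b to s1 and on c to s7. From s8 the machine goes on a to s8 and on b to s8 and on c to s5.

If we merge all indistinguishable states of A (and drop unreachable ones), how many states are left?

All states are reachable from the start state.
Initial partition by acceptance: {s0,s2,s4} | {s1,s3,s5,s6,s7,s8}.
Refine {s1,s3,s5,s6,s7,s8} on symbol b: members go to different blocks, giving {s1,s5,s7,s8} and {s3,s6}.
Stable partition: {s0,s2,s4} | {s1,s5,s7,s8} | {s3,s6} — 3 equivalence classes.

3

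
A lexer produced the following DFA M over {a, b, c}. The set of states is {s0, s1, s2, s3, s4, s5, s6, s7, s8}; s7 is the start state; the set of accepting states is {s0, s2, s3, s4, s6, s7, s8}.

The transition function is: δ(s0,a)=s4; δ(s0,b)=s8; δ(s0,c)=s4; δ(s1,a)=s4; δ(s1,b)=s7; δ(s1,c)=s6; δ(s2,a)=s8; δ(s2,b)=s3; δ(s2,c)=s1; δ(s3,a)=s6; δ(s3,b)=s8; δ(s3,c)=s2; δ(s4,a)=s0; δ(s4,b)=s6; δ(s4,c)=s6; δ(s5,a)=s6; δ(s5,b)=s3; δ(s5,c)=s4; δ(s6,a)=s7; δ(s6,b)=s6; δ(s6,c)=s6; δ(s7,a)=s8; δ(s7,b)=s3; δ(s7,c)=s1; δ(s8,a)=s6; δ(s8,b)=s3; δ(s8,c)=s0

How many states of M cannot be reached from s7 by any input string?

1

Starting at s7 and following transitions, the reachable set is {s0, s1, s2, s3, s4, s6, s7, s8}. That leaves s5 unreachable — 1 in total.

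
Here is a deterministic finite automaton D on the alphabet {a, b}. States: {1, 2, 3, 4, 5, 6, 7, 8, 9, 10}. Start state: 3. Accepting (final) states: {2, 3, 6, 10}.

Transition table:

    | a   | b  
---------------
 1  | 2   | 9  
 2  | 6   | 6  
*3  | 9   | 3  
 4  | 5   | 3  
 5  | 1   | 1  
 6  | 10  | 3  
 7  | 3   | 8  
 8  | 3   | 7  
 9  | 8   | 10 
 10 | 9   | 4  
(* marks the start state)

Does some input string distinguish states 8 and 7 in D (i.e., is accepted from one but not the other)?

Initial partition by acceptance: {2,3,6,10} | {1,4,5,7,8,9}.
On input a, block {2,3,6,10} splits into {2,6} and {3,10}.
Split {2,6} by δ(·,a) → {2} and {6}.
Split {1,4,5,7,8,9} by δ(·,a) → {4,5,9} and {7,8} and {1}.
Split {4,5,9} by δ(·,a) → {4} and {5} and {9}.
Split {3,10} by δ(·,b) → {3} and {10}.
Stable partition: {2} | {4} | {3} | {6} | {7,8} | {1} | {5} | {9} | {10} — 9 equivalence classes.
8 and 7 lie in the same block of the stable partition, so they are equivalent — no string distinguishes them.

No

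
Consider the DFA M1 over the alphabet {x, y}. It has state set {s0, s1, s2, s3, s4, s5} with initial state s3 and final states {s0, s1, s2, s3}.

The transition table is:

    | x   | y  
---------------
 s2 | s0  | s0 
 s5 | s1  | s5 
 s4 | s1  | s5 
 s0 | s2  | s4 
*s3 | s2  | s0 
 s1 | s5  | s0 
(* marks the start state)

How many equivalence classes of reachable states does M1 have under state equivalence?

5

P0 = {s0,s1,s2,s3} | {s4,s5}.
Split {s0,s1,s2,s3} by δ(·,x) → {s0,s2,s3} and {s1}.
Refine {s0,s2,s3} on symbol y: members go to different blocks, giving {s2,s3} and {s0}.
Split {s2,s3} by δ(·,x) → {s2} and {s3}.
The partition is now stable with 5 blocks: {s2} | {s4,s5} | {s1} | {s0} | {s3}.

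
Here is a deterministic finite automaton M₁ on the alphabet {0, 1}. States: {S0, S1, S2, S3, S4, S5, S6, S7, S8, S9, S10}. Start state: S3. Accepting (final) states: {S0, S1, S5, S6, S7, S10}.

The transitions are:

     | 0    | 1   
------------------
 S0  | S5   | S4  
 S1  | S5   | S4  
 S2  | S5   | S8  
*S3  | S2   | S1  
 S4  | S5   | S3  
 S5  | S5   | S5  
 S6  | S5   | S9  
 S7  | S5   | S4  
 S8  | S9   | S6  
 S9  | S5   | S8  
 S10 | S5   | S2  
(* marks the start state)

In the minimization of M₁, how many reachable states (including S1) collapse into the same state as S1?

Reachable states from the start: {S1,S2,S3,S4,S5,S6,S8,S9}. Unreachable: {S0,S7,S10} — drop them.
P0 = {S1,S5,S6} | {S2,S3,S4,S8,S9}.
On input 1, block {S1,S5,S6} splits into {S1,S6} and {S5}.
Split {S2,S3,S4,S8,S9} by δ(·,0) → {S2,S4,S9} and {S3,S8}.
No further refinement is possible. Final partition (4 blocks): {S1,S6} | {S2,S4,S9} | {S5} | {S3,S8}.
State S1 belongs to the block {S1,S6}, which has 2 states.

2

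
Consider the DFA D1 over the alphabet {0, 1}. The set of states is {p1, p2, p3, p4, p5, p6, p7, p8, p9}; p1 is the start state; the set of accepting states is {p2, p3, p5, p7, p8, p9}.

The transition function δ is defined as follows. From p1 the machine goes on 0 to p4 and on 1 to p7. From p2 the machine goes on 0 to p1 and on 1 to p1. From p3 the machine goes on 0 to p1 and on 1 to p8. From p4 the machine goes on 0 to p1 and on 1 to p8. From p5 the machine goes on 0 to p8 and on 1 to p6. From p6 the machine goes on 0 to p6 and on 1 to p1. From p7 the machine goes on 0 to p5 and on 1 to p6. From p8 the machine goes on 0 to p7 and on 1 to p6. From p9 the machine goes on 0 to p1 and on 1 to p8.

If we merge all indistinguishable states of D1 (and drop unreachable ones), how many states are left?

3

Reachable states from the start: {p1,p4,p5,p6,p7,p8}. Unreachable: {p2,p3,p9} — drop them.
Initial partition by acceptance: {p5,p7,p8} | {p1,p4,p6}.
On input 1, block {p1,p4,p6} splits into {p1,p4} and {p6}.
Stable partition: {p5,p7,p8} | {p1,p4} | {p6} — 3 equivalence classes.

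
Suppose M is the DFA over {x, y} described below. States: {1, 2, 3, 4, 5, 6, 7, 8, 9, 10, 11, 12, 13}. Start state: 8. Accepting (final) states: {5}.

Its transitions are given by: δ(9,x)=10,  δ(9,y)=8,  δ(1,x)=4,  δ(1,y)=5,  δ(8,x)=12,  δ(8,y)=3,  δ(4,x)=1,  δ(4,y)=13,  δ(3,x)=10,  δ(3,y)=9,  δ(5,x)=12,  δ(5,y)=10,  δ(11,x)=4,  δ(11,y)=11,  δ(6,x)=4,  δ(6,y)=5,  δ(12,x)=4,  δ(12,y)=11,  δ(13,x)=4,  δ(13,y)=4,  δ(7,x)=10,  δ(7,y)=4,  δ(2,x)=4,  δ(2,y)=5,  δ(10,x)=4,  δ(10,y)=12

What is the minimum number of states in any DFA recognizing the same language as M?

6

States {2,6,7} cannot be reached from the start state, so discard them.
P0 = {5} | {1,3,4,8,9,10,11,12,13}.
On input y, block {1,3,4,8,9,10,11,12,13} splits into {3,4,8,9,10,11,12,13} and {1}.
Split {3,4,8,9,10,11,12,13} by δ(·,x) → {3,8,9,10,11,12,13} and {4}.
On input x, block {3,8,9,10,11,12,13} splits into {10,11,12,13} and {3,8,9}.
Split {10,11,12,13} by δ(·,y) → {10,11,12} and {13}.
No further refinement is possible. Final partition (6 blocks): {5} | {10,11,12} | {1} | {4} | {3,8,9} | {13}.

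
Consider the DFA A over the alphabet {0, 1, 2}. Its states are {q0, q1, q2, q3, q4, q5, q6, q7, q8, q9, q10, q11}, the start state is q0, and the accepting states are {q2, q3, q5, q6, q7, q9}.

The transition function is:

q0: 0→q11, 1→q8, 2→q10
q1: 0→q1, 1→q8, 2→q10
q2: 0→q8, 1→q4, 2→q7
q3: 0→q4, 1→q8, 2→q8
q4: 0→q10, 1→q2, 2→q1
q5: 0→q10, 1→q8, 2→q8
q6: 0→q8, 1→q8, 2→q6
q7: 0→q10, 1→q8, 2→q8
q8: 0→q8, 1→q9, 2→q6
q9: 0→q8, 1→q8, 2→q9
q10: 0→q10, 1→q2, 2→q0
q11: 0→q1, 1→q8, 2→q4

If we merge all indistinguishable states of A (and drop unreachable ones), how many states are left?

6

Reachable states from the start: {q0,q1,q2,q4,q6,q7,q8,q9,q10,q11}. Unreachable: {q3,q5} — drop them.
Initial partition by acceptance: {q2,q6,q7,q9} | {q0,q1,q4,q8,q10,q11}.
Split {q2,q6,q7,q9} by δ(·,2) → {q2,q6,q9} and {q7}.
On input 2, block {q2,q6,q9} splits into {q6,q9} and {q2}.
Refine {q0,q1,q4,q8,q10,q11} on symbol 1: members go to different blocks, giving {q0,q1,q11} and {q4,q10} and {q8}.
The partition is now stable with 6 blocks: {q6,q9} | {q0,q1,q11} | {q7} | {q2} | {q4,q10} | {q8}.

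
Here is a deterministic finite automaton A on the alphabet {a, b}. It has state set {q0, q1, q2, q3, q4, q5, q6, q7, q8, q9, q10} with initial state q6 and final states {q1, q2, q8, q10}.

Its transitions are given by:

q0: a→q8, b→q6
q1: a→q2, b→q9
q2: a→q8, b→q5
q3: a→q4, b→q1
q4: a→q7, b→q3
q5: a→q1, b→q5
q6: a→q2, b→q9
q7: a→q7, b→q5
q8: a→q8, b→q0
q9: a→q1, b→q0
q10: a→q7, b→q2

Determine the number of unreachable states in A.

BFS from q6 reaches {q0, q1, q2, q5, q6, q8, q9}; the 4 state(s) q3, q4, q7, q10 are never visited.

4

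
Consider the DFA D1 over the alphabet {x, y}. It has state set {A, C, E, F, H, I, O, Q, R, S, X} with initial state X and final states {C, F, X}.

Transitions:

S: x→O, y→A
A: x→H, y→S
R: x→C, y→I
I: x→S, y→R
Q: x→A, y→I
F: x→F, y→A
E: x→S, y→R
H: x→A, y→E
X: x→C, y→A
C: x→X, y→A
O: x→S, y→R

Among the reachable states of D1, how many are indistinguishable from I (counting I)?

States {F,Q} cannot be reached from the start state, so discard them.
Initial partition by acceptance: {C,X} | {A,E,H,I,O,R,S}.
Split {A,E,H,I,O,R,S} by δ(·,x) → {A,E,H,I,O,S} and {R}.
Refine {A,E,H,I,O,S} on symbol y: members go to different blocks, giving {A,H,S} and {E,I,O}.
Refine {A,H,S} on symbol x: members go to different blocks, giving {A,H} and {S}.
Split {A,H} by δ(·,y) → {H} and {A}.
No further refinement is possible. Final partition (6 blocks): {C,X} | {H} | {R} | {E,I,O} | {S} | {A}.
State I belongs to the block {E,I,O}, which has 3 states.

3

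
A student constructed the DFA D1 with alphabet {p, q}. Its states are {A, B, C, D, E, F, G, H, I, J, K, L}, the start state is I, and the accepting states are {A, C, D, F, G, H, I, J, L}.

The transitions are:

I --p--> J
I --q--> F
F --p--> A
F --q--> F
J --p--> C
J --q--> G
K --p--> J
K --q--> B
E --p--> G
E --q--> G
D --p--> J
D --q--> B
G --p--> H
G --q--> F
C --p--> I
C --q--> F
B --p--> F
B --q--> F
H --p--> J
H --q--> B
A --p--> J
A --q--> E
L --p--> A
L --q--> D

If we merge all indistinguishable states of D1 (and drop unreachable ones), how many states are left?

4

First remove the unreachable states {D,K,L}; 9 states remain.
P0 = {A,C,F,G,H,I,J} | {B,E}.
On input q, block {A,C,F,G,H,I,J} splits into {C,F,G,I,J} and {A,H}.
On input p, block {C,F,G,I,J} splits into {C,I,J} and {F,G}.
The partition is now stable with 4 blocks: {C,I,J} | {B,E} | {A,H} | {F,G}.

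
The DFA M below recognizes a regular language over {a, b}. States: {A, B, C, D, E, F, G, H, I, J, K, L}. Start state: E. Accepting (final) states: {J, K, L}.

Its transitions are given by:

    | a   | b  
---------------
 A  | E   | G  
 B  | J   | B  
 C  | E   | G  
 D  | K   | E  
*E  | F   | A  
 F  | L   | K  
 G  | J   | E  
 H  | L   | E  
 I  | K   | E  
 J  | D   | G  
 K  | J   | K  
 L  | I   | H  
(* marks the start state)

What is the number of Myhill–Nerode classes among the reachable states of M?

7

First remove the unreachable states {B,C}; 10 states remain.
P0 = {J,K,L} | {A,D,E,F,G,H,I}.
On input a, block {J,K,L} splits into {J,L} and {K}.
Split {A,D,E,F,G,H,I} by δ(·,a) → {F,G,H} and {A,E} and {D,I}.
Split {F,G,H} by δ(·,b) → {G,H} and {F}.
Refine {A,E} on symbol a: members go to different blocks, giving {A} and {E}.
Stable partition: {J,L} | {G,H} | {K} | {A} | {D,I} | {F} | {E} — 7 equivalence classes.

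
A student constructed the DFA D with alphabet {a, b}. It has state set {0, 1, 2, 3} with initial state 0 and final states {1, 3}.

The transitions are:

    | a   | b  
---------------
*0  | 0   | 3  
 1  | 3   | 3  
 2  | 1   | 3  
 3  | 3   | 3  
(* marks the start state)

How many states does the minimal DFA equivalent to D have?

Reachable states from the start: {0,3}. Unreachable: {1,2} — drop them.
P0 = {3} | {0}.
The partition is now stable with 2 blocks: {3} | {0}.

2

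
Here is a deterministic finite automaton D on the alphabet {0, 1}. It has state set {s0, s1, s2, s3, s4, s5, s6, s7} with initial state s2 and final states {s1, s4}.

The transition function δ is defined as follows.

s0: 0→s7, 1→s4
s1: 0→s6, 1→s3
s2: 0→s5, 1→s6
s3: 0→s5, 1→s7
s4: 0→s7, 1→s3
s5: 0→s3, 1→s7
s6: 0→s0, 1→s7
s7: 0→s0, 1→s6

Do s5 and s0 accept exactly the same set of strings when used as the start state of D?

Reachable states from the start: {s0,s2,s3,s4,s5,s6,s7}. Unreachable: {s1} — drop them.
Start with accepting vs non-accepting: {s4} | {s0,s2,s3,s5,s6,s7}.
Refine {s0,s2,s3,s5,s6,s7} on symbol 1: members go to different blocks, giving {s2,s3,s5,s6,s7} and {s0}.
Refine {s2,s3,s5,s6,s7} on symbol 0: members go to different blocks, giving {s2,s3,s5} and {s6,s7}.
Stable partition: {s4} | {s2,s3,s5} | {s0} | {s6,s7} — 4 equivalence classes.
s5 and s0 end up in different blocks, so they are distinguishable. For instance, the string '1' is accepted from only s0.

No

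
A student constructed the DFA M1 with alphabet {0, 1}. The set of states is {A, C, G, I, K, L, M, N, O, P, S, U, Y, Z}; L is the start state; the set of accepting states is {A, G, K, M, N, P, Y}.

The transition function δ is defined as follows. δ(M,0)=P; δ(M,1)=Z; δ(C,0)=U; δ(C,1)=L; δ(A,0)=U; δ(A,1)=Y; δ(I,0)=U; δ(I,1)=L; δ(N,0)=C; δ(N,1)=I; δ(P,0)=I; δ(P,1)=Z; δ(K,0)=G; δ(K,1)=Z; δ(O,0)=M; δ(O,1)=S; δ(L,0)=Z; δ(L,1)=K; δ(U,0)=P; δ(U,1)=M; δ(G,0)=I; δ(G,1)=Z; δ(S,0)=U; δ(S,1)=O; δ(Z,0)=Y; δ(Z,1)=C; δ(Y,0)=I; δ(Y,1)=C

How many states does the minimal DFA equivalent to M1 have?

Reachable states from the start: {C,G,I,K,L,M,P,U,Y,Z}. Unreachable: {A,N,O,S} — drop them.
Start with accepting vs non-accepting: {G,K,M,P,Y} | {C,I,L,U,Z}.
Refine {G,K,M,P,Y} on symbol 0: members go to different blocks, giving {G,P,Y} and {K,M}.
On input 0, block {C,I,L,U,Z} splits into {C,I,L} and {U,Z}.
Split {G,P,Y} by δ(·,1) → {G,P} and {Y}.
Split {C,I,L} by δ(·,1) → {C,I} and {L}.
On input 0, block {U,Z} splits into {U} and {Z}.
No further refinement is possible. Final partition (7 blocks): {G,P} | {C,I} | {K,M} | {U} | {Y} | {L} | {Z}.

7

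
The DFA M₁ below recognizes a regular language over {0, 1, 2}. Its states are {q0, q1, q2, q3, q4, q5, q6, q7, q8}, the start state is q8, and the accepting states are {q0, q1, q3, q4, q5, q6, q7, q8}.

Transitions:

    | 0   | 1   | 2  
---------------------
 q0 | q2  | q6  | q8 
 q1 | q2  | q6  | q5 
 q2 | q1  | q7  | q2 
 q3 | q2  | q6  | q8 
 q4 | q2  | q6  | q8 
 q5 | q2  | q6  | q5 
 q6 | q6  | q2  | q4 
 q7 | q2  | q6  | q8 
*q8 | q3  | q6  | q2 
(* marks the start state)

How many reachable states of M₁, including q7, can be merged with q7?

States {q0} cannot be reached from the start state, so discard them.
Initial partition by acceptance: {q1,q3,q4,q5,q6,q7,q8} | {q2}.
On input 0, block {q1,q3,q4,q5,q6,q7,q8} splits into {q1,q3,q4,q5,q7} and {q6,q8}.
Split {q1,q3,q4,q5,q7} by δ(·,2) → {q3,q4,q7} and {q1,q5}.
On input 0, block {q6,q8} splits into {q6} and {q8}.
The partition is now stable with 5 blocks: {q3,q4,q7} | {q2} | {q6} | {q1,q5} | {q8}.
State q7 belongs to the block {q3,q4,q7}, which has 3 states.

3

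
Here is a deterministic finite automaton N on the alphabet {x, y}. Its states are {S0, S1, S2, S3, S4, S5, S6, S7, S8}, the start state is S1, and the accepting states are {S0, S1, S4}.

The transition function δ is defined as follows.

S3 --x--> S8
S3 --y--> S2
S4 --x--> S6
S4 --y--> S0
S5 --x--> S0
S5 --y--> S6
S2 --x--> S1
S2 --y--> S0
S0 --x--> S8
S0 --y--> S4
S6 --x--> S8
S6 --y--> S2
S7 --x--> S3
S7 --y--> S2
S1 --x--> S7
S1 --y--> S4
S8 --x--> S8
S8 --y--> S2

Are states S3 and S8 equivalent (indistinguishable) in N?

Yes

States {S5} cannot be reached from the start state, so discard them.
Start with accepting vs non-accepting: {S0,S1,S4} | {S2,S3,S6,S7,S8}.
On input x, block {S2,S3,S6,S7,S8} splits into {S3,S6,S7,S8} and {S2}.
The partition is now stable with 3 blocks: {S0,S1,S4} | {S3,S6,S7,S8} | {S2}.
S3 and S8 lie in the same block of the stable partition, so they are equivalent — no string distinguishes them.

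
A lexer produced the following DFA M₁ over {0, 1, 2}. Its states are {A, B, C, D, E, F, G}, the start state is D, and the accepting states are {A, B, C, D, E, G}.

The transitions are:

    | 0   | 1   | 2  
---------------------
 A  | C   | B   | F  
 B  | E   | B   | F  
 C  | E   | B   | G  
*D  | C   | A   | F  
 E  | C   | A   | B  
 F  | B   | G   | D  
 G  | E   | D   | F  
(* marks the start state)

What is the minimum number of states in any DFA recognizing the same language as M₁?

3

P0 = {A,B,C,D,E,G} | {F}.
On input 2, block {A,B,C,D,E,G} splits into {A,B,D,G} and {C,E}.
Stable partition: {A,B,D,G} | {F} | {C,E} — 3 equivalence classes.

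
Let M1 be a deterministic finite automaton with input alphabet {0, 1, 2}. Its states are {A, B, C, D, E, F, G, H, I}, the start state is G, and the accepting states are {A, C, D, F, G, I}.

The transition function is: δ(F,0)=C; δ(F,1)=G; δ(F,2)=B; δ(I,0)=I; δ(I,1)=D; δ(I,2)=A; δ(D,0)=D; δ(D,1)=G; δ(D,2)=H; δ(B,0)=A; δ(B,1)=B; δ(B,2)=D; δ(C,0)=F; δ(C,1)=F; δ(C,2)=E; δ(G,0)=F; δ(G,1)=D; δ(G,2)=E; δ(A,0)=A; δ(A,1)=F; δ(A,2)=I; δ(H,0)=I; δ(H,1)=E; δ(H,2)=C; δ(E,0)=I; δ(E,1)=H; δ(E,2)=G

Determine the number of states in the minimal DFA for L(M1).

3

Start with accepting vs non-accepting: {A,C,D,F,G,I} | {B,E,H}.
On input 2, block {A,C,D,F,G,I} splits into {C,D,F,G} and {A,I}.
Stable partition: {C,D,F,G} | {B,E,H} | {A,I} — 3 equivalence classes.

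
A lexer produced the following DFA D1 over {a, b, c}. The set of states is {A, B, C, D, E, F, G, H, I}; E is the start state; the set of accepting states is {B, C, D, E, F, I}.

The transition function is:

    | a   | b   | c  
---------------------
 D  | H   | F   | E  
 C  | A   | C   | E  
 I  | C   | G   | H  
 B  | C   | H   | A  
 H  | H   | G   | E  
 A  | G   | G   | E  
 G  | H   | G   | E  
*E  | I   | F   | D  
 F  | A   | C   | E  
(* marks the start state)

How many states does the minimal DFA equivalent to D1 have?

Reachable states from the start: {A,C,D,E,F,G,H,I}. Unreachable: {B} — drop them.
Initial partition by acceptance: {C,D,E,F,I} | {A,G,H}.
On input a, block {C,D,E,F,I} splits into {C,D,F} and {E,I}.
Refine {E,I} on symbol a: members go to different blocks, giving {E} and {I}.
The partition is now stable with 4 blocks: {C,D,F} | {A,G,H} | {E} | {I}.

4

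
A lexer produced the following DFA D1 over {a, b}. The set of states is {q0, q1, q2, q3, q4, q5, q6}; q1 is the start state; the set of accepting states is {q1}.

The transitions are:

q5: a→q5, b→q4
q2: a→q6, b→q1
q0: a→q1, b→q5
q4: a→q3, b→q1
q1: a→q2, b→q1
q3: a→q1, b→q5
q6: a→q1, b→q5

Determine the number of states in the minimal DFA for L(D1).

Reachable states from the start: {q1,q2,q3,q4,q5,q6}. Unreachable: {q0} — drop them.
P0 = {q1} | {q2,q3,q4,q5,q6}.
On input a, block {q2,q3,q4,q5,q6} splits into {q2,q4,q5} and {q3,q6}.
On input a, block {q2,q4,q5} splits into {q2,q4} and {q5}.
The partition is now stable with 4 blocks: {q1} | {q2,q4} | {q3,q6} | {q5}.

4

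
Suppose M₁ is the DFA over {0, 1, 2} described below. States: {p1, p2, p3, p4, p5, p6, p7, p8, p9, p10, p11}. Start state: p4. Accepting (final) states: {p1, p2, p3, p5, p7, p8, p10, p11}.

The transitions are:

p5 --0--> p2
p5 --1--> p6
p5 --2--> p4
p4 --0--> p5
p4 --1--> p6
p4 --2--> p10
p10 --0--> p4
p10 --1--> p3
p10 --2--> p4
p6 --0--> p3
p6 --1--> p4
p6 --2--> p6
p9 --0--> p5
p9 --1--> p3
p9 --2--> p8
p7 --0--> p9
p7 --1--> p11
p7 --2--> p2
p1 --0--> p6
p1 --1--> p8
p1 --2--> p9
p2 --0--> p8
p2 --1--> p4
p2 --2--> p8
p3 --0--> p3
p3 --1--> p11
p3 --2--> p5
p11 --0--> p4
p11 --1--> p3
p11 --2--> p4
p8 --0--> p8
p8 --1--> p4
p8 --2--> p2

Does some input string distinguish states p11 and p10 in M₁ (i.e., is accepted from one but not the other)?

No

States {p1,p7,p9} cannot be reached from the start state, so discard them.
Start with accepting vs non-accepting: {p2,p3,p5,p8,p10,p11} | {p4,p6}.
Refine {p2,p3,p5,p8,p10,p11} on symbol 0: members go to different blocks, giving {p2,p3,p5,p8} and {p10,p11}.
On input 1, block {p2,p3,p5,p8} splits into {p2,p5,p8} and {p3}.
On input 2, block {p2,p5,p8} splits into {p2,p8} and {p5}.
Split {p4,p6} by δ(·,0) → {p4} and {p6}.
No further refinement is possible. Final partition (6 blocks): {p2,p8} | {p4} | {p10,p11} | {p3} | {p5} | {p6}.
p11 and p10 lie in the same block of the stable partition, so they are equivalent — no string distinguishes them.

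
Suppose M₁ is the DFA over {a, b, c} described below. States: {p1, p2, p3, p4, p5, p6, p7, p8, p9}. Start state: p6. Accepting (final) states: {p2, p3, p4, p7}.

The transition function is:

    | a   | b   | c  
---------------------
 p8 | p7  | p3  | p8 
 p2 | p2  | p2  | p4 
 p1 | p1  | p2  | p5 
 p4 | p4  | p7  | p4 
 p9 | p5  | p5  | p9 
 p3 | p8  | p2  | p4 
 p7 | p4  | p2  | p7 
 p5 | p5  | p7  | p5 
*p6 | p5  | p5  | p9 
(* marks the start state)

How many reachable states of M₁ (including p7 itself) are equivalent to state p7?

First remove the unreachable states {p1,p3,p8}; 6 states remain.
P0 = {p2,p4,p7} | {p5,p6,p9}.
Refine {p5,p6,p9} on symbol b: members go to different blocks, giving {p6,p9} and {p5}.
The partition is now stable with 3 blocks: {p2,p4,p7} | {p6,p9} | {p5}.
State p7 belongs to the block {p2,p4,p7}, which has 3 states.

3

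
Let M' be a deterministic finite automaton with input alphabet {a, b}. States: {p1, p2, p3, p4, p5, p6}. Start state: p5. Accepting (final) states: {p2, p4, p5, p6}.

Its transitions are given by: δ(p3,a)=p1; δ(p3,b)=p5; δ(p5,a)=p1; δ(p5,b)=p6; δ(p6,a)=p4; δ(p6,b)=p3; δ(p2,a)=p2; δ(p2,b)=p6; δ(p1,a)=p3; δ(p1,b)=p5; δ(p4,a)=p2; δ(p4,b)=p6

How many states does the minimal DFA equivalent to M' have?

4

Every state is reachable, so we keep all 6.
Initial partition by acceptance: {p2,p4,p5,p6} | {p1,p3}.
On input a, block {p2,p4,p5,p6} splits into {p2,p4,p6} and {p5}.
Refine {p2,p4,p6} on symbol b: members go to different blocks, giving {p2,p4} and {p6}.
The partition is now stable with 4 blocks: {p2,p4} | {p1,p3} | {p5} | {p6}.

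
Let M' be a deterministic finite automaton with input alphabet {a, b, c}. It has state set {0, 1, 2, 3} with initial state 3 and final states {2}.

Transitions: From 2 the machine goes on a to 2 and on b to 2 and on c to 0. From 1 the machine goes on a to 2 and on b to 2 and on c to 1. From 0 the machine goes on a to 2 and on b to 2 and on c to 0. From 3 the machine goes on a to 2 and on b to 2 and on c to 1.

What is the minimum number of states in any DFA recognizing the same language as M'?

Every state is reachable, so we keep all 4.
Start with accepting vs non-accepting: {2} | {0,1,3}.
Stable partition: {2} | {0,1,3} — 2 equivalence classes.

2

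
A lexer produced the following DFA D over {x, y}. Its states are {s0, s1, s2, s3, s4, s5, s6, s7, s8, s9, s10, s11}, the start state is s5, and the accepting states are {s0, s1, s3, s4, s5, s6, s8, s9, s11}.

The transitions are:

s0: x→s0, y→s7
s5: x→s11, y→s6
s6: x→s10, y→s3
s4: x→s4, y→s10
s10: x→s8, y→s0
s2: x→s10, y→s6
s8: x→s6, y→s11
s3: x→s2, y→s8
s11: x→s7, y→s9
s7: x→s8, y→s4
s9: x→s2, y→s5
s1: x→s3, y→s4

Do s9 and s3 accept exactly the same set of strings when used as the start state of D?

Yes

States {s1} cannot be reached from the start state, so discard them.
Initial partition by acceptance: {s0,s3,s4,s5,s6,s8,s9,s11} | {s2,s7,s10}.
Refine {s0,s3,s4,s5,s6,s8,s9,s11} on symbol x: members go to different blocks, giving {s0,s4,s5,s8} and {s3,s6,s9,s11}.
Split {s0,s4,s5,s8} by δ(·,x) → {s0,s4} and {s5,s8}.
On input x, block {s2,s7,s10} splits into {s7,s10} and {s2}.
On input x, block {s3,s6,s9,s11} splits into {s3,s9} and {s6,s11}.
No further refinement is possible. Final partition (6 blocks): {s0,s4} | {s7,s10} | {s3,s9} | {s5,s8} | {s2} | {s6,s11}.
s9 and s3 lie in the same block of the stable partition, so they are equivalent — no string distinguishes them.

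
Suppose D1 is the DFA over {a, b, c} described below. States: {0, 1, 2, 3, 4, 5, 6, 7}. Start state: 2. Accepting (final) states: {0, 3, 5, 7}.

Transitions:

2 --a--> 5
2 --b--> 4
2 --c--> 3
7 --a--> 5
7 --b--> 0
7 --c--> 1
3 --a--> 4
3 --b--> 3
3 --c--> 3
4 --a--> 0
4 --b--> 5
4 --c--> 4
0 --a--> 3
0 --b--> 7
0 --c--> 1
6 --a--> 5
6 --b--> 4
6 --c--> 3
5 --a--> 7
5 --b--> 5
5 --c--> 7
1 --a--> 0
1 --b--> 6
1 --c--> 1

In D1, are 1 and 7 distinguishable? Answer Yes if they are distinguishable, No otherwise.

Yes

Every state is reachable, so we keep all 8.
Initial partition by acceptance: {0,3,5,7} | {1,2,4,6}.
On input a, block {0,3,5,7} splits into {0,5,7} and {3}.
Refine {0,5,7} on symbol a: members go to different blocks, giving {5,7} and {0}.
Split {5,7} by δ(·,b) → {5} and {7}.
On input a, block {1,2,4,6} splits into {1,4} and {2,6}.
On input b, block {1,4} splits into {1} and {4}.
Stable partition: {5} | {1} | {3} | {0} | {7} | {2,6} | {4} — 7 equivalence classes.
1 and 7 end up in different blocks, so they are distinguishable. For instance, the string 'ε' is accepted from only 7.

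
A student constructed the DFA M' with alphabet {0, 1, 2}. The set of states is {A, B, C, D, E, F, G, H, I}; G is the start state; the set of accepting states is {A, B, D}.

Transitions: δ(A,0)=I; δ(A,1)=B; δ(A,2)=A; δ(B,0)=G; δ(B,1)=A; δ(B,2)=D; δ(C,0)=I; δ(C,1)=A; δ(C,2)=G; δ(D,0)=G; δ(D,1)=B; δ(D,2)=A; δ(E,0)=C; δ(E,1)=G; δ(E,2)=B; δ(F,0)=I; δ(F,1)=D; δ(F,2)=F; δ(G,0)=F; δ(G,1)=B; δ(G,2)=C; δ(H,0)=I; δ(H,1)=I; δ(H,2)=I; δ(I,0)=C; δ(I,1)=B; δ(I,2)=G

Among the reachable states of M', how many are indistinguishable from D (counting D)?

3

Reachable states from the start: {A,B,C,D,F,G,I}. Unreachable: {E,H} — drop them.
Initial partition by acceptance: {A,B,D} | {C,F,G,I}.
The partition is now stable with 2 blocks: {A,B,D} | {C,F,G,I}.
State D belongs to the block {A,B,D}, which has 3 states.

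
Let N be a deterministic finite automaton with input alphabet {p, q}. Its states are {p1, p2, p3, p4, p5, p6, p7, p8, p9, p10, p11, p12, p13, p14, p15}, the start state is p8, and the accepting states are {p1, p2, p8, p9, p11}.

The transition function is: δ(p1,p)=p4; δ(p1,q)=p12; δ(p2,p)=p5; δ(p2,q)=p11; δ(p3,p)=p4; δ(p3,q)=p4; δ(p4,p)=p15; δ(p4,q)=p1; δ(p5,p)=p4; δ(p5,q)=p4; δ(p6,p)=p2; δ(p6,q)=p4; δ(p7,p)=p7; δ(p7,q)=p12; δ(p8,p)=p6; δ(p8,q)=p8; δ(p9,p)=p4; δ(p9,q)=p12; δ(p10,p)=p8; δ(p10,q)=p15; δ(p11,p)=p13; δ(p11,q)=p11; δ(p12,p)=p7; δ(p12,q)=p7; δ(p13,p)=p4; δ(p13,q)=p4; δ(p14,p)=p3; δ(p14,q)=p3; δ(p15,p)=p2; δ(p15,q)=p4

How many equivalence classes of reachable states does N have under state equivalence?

Reachable states from the start: {p1,p2,p4,p5,p6,p7,p8,p11,p12,p13,p15}. Unreachable: {p3,p9,p10,p14} — drop them.
Initial partition by acceptance: {p1,p2,p8,p11} | {p4,p5,p6,p7,p12,p13,p15}.
Refine {p1,p2,p8,p11} on symbol q: members go to different blocks, giving {p2,p8,p11} and {p1}.
On input p, block {p4,p5,p6,p7,p12,p13,p15} splits into {p4,p5,p7,p12,p13} and {p6,p15}.
On input p, block {p2,p8,p11} splits into {p2,p11} and {p8}.
Refine {p4,p5,p7,p12,p13} on symbol p: members go to different blocks, giving {p5,p7,p12,p13} and {p4}.
Refine {p5,p7,p12,p13} on symbol p: members go to different blocks, giving {p5,p13} and {p7,p12}.
Stable partition: {p2,p11} | {p5,p13} | {p1} | {p6,p15} | {p8} | {p4} | {p7,p12} — 7 equivalence classes.

7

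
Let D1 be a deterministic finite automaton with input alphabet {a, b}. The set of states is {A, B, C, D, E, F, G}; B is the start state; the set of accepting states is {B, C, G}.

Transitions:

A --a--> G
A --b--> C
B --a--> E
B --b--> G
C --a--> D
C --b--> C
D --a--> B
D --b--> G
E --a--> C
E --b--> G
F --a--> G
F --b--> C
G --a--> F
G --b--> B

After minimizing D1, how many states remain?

2

Reachable states from the start: {B,C,D,E,F,G}. Unreachable: {A} — drop them.
Initial partition by acceptance: {B,C,G} | {D,E,F}.
No further refinement is possible. Final partition (2 blocks): {B,C,G} | {D,E,F}.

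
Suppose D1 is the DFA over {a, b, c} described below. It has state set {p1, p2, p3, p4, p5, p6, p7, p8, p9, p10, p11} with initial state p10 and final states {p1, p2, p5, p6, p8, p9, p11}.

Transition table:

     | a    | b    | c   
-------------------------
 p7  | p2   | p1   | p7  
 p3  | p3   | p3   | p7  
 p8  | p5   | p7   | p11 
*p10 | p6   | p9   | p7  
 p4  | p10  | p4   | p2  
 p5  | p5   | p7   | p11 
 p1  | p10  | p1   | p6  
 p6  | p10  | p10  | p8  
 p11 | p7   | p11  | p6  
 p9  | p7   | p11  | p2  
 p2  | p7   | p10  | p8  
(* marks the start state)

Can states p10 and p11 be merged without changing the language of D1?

First remove the unreachable states {p3,p4}; 9 states remain.
P0 = {p1,p2,p5,p6,p8,p9,p11} | {p7,p10}.
Refine {p1,p2,p5,p6,p8,p9,p11} on symbol a: members go to different blocks, giving {p1,p2,p6,p9,p11} and {p5,p8}.
Split {p1,p2,p6,p9,p11} by δ(·,b) → {p1,p9,p11} and {p2,p6}.
Stable partition: {p1,p9,p11} | {p7,p10} | {p5,p8} | {p2,p6} — 4 equivalence classes.
p10 and p11 end up in different blocks, so they are distinguishable. For instance, the string 'ε' is accepted from only p11.

No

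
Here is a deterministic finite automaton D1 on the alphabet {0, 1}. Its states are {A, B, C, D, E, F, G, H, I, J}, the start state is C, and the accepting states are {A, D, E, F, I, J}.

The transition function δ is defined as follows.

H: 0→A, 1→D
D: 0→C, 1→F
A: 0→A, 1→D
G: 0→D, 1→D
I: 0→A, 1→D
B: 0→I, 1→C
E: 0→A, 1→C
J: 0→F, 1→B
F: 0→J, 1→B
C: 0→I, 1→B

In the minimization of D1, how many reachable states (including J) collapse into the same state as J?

2

Reachable states from the start: {A,B,C,D,F,I,J}. Unreachable: {E,G,H} — drop them.
Start with accepting vs non-accepting: {A,D,F,I,J} | {B,C}.
Refine {A,D,F,I,J} on symbol 0: members go to different blocks, giving {A,F,I,J} and {D}.
On input 1, block {A,F,I,J} splits into {A,I} and {F,J}.
No further refinement is possible. Final partition (4 blocks): {A,I} | {B,C} | {D} | {F,J}.
The equivalence class containing J is {F,J}, of size 2.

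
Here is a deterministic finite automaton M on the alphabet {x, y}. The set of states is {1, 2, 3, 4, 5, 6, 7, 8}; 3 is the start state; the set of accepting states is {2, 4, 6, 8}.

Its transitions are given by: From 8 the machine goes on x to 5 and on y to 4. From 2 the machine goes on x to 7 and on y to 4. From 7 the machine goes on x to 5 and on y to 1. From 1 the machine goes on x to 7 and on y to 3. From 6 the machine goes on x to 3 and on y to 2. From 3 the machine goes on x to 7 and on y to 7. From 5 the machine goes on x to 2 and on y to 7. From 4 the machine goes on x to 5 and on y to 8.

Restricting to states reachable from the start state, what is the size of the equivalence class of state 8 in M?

2

States {6} cannot be reached from the start state, so discard them.
Initial partition by acceptance: {2,4,8} | {1,3,5,7}.
On input x, block {1,3,5,7} splits into {1,3,7} and {5}.
Refine {2,4,8} on symbol x: members go to different blocks, giving {4,8} and {2}.
On input x, block {1,3,7} splits into {1,3} and {7}.
Split {1,3} by δ(·,y) → {1} and {3}.
Stable partition: {4,8} | {1} | {5} | {2} | {7} | {3} — 6 equivalence classes.
State 8 belongs to the block {4,8}, which has 2 states.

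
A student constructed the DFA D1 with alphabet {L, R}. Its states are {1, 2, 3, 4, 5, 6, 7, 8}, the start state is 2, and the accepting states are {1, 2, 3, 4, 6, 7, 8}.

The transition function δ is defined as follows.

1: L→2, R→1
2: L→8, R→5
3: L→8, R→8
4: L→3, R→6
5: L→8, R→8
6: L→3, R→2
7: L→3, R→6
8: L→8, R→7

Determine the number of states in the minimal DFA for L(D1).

6

States {1,4} cannot be reached from the start state, so discard them.
Start with accepting vs non-accepting: {2,3,6,7,8} | {5}.
On input R, block {2,3,6,7,8} splits into {3,6,7,8} and {2}.
Refine {3,6,7,8} on symbol R: members go to different blocks, giving {3,7,8} and {6}.
Refine {3,7,8} on symbol R: members go to different blocks, giving {3,8} and {7}.
On input R, block {3,8} splits into {3} and {8}.
Stable partition: {3} | {5} | {2} | {6} | {7} | {8} — 6 equivalence classes.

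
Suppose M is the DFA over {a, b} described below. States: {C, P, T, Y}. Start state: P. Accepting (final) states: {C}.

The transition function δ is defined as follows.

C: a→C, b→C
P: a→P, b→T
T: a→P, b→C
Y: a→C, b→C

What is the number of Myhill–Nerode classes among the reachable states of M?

3

Reachable states from the start: {C,P,T}. Unreachable: {Y} — drop them.
Initial partition by acceptance: {C} | {P,T}.
Refine {P,T} on symbol b: members go to different blocks, giving {T} and {P}.
No further refinement is possible. Final partition (3 blocks): {C} | {T} | {P}.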